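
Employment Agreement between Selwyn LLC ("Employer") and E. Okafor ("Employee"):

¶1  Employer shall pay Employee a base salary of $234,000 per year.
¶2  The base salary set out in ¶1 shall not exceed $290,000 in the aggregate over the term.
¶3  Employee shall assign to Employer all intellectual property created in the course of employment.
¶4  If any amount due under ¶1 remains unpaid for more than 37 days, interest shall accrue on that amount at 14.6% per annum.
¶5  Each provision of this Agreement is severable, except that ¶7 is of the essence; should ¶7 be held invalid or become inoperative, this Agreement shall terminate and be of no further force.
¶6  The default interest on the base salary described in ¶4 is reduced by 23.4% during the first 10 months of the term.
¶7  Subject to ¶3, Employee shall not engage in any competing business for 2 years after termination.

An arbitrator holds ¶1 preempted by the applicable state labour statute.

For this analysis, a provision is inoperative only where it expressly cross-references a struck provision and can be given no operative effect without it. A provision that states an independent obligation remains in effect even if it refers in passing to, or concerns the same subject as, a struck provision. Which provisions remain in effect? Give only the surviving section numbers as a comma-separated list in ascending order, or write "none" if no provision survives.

¶1 is struck. ¶2 does nothing except set the aggregate cap on the base salary by reference to ¶1; with ¶1 gone it has no independent effect and is inoperative. The whole of ¶4 is the default interest on the base salary, defined by reference to ¶1, so ¶4 cannot stand once ¶1 is removed. ¶6 has no operative effect of its own apart from ¶4 and is therefore inoperative. ¶5 makes ¶7 an essential term, but ¶7 is unaffected, so the severability proviso in ¶5 preserves the remaining provisions. That leaves ¶3, ¶5, and ¶7 in effect.

3, 5, 7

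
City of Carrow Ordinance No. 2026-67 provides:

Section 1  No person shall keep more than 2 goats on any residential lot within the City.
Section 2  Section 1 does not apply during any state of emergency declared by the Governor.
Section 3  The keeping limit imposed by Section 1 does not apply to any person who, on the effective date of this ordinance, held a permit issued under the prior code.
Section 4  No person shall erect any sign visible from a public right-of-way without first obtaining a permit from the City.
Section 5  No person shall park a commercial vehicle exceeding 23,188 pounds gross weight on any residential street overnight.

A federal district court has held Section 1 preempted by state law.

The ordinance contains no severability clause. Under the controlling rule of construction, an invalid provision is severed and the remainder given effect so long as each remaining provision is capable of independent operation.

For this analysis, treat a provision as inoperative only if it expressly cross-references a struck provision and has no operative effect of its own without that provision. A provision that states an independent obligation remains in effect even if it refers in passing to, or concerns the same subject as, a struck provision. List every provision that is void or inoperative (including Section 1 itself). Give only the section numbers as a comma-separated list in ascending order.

Section 1 is struck. Section 2 merely fixes the emergency suspension of Section 1; with Section 1 gone it has nothing to operate on and falls away. Section 3 has no operative effect of its own apart from Section 1 and is therefore inoperative. Under the stated default rule, only provisions that cannot operate independently fall away; the rest are enforced. That leaves Section 4 and Section 5 in effect.

1, 2, 3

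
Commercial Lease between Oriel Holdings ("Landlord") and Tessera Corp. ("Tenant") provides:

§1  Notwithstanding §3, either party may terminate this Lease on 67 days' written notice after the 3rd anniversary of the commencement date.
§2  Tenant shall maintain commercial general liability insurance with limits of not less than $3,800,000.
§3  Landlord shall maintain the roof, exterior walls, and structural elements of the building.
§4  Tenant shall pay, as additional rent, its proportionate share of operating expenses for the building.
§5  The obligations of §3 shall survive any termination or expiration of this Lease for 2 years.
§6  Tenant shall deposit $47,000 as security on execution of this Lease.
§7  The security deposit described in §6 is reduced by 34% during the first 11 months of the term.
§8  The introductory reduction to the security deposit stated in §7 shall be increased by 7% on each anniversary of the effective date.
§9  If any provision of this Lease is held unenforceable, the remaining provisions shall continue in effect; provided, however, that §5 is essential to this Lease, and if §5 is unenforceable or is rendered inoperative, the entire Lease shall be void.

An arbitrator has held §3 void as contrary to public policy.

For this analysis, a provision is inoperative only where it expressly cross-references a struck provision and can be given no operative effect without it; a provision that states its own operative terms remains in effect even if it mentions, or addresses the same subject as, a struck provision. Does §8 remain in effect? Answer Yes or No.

No

§3 is struck. §5 has no operative effect of its own apart from §3 and is therefore inoperative. §9 makes §5 an essential term, and §5 has been rendered inoperative by the cascade; under §9, the entire Lease is therefore void. No provision of the Lease survives. §8 is among the inoperative provisions, so the answer is no.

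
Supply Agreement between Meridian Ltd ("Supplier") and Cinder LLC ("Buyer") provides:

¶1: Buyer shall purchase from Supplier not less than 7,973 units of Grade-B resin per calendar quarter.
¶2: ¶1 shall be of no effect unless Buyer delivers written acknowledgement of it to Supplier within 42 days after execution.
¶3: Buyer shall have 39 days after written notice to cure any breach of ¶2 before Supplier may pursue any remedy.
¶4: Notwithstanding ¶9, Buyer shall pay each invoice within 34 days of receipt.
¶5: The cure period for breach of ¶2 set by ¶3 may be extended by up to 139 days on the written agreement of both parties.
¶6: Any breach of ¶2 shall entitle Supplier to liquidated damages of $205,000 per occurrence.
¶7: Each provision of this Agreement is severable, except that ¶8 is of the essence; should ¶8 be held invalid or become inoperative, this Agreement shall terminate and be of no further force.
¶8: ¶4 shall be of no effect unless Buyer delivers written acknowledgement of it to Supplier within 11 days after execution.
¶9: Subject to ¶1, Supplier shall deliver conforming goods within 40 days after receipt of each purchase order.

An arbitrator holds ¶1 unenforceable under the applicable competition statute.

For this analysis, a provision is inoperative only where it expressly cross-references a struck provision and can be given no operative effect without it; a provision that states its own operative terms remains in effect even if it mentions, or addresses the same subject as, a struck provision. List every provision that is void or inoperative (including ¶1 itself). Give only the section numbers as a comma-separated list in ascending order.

¶1 is struck. ¶2 merely fixes the acknowledgement condition for ¶1; with ¶1 gone it has nothing to operate on and falls away. The only function of ¶3 is the cure period for breach of ¶2, so it cannot stand once ¶2 is removed. ¶6 has no operative effect of its own apart from ¶2 and is therefore inoperative. ¶5 has no operative effect of its own apart from ¶3 and is therefore inoperative. Although ¶9 refers to ¶1, its operative terms do not depend on ¶1, so it remains in effect. ¶7 makes ¶8 an essential term, but ¶8 is unaffected, so the severability proviso in ¶7 preserves the remaining provisions. That leaves ¶4, ¶7, ¶8, and ¶9 in effect.

1, 2, 3, 5, 6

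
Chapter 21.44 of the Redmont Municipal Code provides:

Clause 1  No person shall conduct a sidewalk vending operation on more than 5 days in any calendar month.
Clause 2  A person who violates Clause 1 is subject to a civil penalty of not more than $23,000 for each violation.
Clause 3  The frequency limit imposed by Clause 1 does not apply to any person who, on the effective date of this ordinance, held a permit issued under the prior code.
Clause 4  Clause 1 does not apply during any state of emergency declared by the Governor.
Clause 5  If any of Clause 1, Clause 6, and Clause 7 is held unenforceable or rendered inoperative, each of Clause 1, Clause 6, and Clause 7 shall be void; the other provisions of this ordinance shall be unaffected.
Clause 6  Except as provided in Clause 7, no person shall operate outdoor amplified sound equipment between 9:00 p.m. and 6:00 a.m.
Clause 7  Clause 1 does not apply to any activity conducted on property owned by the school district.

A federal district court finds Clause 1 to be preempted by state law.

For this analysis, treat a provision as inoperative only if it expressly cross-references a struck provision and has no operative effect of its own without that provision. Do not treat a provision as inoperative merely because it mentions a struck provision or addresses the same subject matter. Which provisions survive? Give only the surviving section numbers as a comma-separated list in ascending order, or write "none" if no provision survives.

Clause 1 is struck. Clause 2 has no operative effect of its own apart from Clause 1 and is therefore inoperative. Clause 3 operates only by reference to Clause 1, so it falls with Clause 1. The only function of Clause 4 is the emergency suspension of Clause 1, so it cannot stand once Clause 1 is removed. Clause 7 operates only by reference to Clause 1, so it falls with Clause 1. Clause 5 declares Clause 1, Clause 6, and Clause 7 mutually dependent; since one of them has fallen, all of them are of no effect. That brings down Clause 6 as well. The remainder continues in force under Clause 5. Only Clause 5 remains in effect.

5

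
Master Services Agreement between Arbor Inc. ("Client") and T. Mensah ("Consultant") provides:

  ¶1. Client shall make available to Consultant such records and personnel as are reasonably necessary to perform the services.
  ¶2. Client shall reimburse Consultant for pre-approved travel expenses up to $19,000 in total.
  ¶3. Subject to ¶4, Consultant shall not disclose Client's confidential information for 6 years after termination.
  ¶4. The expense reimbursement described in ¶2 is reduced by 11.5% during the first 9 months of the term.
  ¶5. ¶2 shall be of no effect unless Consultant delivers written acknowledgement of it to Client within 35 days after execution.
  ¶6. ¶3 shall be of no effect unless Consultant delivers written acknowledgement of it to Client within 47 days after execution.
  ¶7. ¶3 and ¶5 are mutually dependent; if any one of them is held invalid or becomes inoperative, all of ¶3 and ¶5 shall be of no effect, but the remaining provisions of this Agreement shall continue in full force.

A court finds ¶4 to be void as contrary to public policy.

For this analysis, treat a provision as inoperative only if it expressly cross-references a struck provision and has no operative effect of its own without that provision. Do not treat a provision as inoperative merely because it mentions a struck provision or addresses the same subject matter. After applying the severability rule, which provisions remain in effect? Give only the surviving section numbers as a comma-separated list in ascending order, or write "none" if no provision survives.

1, 2, 3, 5, 6, 7

¶4 is struck. ¶3 mentions ¶4 but its own obligation stands independently of ¶4, so ¶3 is not affected. Nothing else in the Agreement is defined by reference to ¶4. ¶7 ties ¶3 and ¶5 together, but none of those is affected here; the remaining provisions continue in force under ¶7. ¶1, ¶2, ¶3, ¶5, ¶6, and ¶7 remain in effect.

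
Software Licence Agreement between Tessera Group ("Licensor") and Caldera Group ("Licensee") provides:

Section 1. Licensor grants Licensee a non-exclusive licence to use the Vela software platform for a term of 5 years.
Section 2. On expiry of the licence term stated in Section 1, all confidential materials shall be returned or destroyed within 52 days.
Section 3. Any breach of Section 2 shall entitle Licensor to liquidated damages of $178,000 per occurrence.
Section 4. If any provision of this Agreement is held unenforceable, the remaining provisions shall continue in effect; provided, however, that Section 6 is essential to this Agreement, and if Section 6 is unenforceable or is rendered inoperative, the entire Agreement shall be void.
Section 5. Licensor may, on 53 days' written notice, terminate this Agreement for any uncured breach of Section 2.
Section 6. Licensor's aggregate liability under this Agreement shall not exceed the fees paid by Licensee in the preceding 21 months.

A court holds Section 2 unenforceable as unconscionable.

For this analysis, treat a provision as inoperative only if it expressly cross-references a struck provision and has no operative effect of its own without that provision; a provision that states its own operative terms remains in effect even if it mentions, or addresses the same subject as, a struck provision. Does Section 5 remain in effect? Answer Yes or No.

No

Section 2 is struck. Section 3 has no operative effect of its own apart from Section 2 and is therefore inoperative. The only function of Section 5 is the termination right for breach of Section 2, so it cannot stand once Section 2 is removed. Section 4 makes Section 6 an essential term, but Section 6 is unaffected, so the severability proviso in Section 4 preserves the remaining provisions. The provisions still in force are Section 1, Section 4, and Section 6. Section 5 is among the inoperative provisions, so the answer is no.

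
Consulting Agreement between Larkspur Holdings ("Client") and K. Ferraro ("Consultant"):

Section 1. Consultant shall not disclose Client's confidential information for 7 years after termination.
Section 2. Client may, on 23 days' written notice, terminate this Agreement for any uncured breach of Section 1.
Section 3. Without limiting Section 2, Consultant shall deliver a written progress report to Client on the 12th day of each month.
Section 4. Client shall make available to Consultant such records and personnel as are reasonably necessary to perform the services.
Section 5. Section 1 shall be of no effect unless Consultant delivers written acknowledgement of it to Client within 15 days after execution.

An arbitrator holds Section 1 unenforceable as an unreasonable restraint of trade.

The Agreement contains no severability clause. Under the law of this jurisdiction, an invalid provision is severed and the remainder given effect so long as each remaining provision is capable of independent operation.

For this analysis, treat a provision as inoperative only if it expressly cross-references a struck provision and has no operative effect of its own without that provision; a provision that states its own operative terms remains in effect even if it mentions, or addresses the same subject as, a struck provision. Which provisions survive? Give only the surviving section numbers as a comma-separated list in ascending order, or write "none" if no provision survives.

Section 1 is struck. Section 2 operates only by reference to Section 1, so it falls with Section 1. Section 5 has no operative effect of its own apart from Section 1 and is therefore inoperative. Although Section 3 refers to Section 2, its operative terms do not depend on Section 2, so it remains in effect. With no severability clause, the stated default rule severs what cannot stand and enforces each remaining provision that can operate on its own. The provisions still in force are Section 3 and Section 4.

3, 4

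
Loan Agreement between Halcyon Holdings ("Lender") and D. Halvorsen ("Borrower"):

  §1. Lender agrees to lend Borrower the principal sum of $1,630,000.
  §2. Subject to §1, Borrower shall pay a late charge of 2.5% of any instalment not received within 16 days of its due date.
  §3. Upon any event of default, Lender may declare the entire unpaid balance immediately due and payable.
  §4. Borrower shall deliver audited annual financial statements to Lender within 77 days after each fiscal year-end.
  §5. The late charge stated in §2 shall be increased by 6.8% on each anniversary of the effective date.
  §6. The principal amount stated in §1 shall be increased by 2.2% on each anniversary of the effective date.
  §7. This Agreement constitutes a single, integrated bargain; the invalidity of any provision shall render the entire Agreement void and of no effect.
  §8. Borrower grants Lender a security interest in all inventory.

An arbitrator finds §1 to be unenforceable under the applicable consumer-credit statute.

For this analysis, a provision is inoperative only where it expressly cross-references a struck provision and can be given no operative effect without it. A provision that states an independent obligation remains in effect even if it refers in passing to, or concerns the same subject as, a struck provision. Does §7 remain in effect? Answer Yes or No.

§1 is struck. §6 operates only by reference to §1, so it falls with §1. §7 provides that the Agreement is not severable, so the invalidity of any one provision voids the entire Agreement. No provision of the Agreement survives. §7 is among the inoperative provisions, so the answer is no.

No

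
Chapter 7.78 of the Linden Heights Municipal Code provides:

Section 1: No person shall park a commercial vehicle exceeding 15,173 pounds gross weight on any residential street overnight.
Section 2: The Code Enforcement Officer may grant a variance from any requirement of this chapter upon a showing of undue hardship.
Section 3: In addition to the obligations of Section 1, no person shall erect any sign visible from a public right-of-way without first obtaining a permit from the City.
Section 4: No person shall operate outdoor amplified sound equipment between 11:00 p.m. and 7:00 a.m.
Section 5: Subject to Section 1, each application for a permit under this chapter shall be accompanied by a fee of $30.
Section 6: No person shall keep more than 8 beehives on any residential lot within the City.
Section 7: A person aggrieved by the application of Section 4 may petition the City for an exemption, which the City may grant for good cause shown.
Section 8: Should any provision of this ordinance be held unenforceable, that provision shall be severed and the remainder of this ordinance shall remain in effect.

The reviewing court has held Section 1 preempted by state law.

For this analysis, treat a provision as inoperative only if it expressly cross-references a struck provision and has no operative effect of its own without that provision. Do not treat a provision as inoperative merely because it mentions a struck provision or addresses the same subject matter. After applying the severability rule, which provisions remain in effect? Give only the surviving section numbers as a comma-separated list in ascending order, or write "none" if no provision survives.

2, 3, 4, 5, 6, 7, 8

Section 1 is struck. Although Section 3 refers to Section 1, its operative terms do not depend on Section 1, so it remains in effect. Although Section 5 refers to Section 1, its operative terms do not depend on Section 1, so it remains in effect. Nothing else in the ordinance is defined by reference to Section 1. Section 8 is a severability clause and preserves every provision that can still be given independent effect. The provisions still in force are Section 2, Section 3, Section 4, Section 5, Section 6, Section 7, and Section 8.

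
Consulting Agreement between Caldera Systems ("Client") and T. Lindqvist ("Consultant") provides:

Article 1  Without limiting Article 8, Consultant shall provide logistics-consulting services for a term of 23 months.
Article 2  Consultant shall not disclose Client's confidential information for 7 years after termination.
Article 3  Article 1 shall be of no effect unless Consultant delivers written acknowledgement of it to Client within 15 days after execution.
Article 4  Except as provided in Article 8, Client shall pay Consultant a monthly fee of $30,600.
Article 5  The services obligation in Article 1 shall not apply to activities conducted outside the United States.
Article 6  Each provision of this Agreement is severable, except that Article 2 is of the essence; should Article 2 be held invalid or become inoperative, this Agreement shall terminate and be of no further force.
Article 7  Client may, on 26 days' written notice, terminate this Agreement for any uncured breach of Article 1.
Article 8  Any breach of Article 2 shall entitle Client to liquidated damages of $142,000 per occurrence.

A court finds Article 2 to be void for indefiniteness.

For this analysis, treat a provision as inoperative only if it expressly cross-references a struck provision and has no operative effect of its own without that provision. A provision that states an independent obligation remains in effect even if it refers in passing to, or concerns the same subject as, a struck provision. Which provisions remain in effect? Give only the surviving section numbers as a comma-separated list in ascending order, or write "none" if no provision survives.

none

Article 2 is struck. Article 8 has no operative effect of its own apart from Article 2 and is therefore inoperative. Article 6 makes Article 2 an essential term, and Article 2 is the provision held invalid; under Article 6, the entire Agreement is therefore void. No provision of the Agreement survives.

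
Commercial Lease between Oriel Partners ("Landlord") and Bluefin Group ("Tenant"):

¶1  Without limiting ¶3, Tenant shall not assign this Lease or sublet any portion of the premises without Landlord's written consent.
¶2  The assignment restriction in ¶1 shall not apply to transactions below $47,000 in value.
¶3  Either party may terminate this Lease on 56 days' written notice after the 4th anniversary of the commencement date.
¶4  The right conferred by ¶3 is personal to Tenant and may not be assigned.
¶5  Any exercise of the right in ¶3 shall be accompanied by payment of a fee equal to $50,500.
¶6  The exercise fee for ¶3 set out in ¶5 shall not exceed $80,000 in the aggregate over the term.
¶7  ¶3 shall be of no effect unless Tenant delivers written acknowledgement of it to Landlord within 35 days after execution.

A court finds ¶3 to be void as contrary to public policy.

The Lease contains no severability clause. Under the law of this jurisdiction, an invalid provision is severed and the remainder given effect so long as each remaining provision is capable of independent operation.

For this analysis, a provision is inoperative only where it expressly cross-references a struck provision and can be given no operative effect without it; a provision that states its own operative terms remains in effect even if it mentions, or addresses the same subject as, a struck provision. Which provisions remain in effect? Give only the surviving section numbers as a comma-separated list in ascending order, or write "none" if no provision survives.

¶3 is struck. ¶4 operates only by reference to ¶3, so it falls with ¶3. ¶5 operates only by reference to ¶3, so it falls with ¶3. ¶7 has no operative effect of its own apart from ¶3 and is therefore inoperative. ¶6 operates only by reference to ¶5, so it falls with ¶5. ¶1 mentions ¶3 but its own obligation stands independently of ¶3, so ¶1 is not affected. Under the stated default rule, only provisions that cannot operate independently fall away; the rest are enforced. The provisions still in force are ¶1 and ¶2.

1, 2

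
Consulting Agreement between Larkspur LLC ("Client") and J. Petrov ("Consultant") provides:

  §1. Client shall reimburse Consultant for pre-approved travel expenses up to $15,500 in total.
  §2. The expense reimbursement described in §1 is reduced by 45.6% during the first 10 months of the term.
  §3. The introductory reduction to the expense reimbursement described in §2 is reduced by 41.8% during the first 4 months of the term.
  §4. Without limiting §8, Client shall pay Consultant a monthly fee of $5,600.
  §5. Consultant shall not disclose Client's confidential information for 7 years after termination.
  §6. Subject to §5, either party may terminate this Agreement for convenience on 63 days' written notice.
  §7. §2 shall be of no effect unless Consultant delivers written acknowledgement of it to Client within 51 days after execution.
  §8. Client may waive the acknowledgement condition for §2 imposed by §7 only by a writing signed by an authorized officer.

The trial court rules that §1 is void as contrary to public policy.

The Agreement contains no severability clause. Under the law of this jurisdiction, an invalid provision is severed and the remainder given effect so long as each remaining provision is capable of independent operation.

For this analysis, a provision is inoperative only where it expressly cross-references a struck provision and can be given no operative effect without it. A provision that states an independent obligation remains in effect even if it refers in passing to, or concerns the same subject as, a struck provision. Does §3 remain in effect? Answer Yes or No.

§1 is struck. §2 does nothing except set the introductory reduction to the expense reimbursement by reference to §1; with §1 gone it has no independent effect and is inoperative. The whole of §3 is the introductory reduction to the introductory reduction to the expense reimbursement, defined by reference to §2, so §3 cannot stand once §2 is removed. §7 has no operative effect of its own apart from §2 and is therefore inoperative. §8 operates only by reference to §7, so it falls with §7. §4 mentions §8 but its own obligation stands independently of §8, so §4 is not affected. With no severability clause, the stated default rule severs what cannot stand and enforces each remaining provision that can operate on its own. §4, §5, and §6 remain in effect. §3 is among the inoperative provisions, so the answer is no.

No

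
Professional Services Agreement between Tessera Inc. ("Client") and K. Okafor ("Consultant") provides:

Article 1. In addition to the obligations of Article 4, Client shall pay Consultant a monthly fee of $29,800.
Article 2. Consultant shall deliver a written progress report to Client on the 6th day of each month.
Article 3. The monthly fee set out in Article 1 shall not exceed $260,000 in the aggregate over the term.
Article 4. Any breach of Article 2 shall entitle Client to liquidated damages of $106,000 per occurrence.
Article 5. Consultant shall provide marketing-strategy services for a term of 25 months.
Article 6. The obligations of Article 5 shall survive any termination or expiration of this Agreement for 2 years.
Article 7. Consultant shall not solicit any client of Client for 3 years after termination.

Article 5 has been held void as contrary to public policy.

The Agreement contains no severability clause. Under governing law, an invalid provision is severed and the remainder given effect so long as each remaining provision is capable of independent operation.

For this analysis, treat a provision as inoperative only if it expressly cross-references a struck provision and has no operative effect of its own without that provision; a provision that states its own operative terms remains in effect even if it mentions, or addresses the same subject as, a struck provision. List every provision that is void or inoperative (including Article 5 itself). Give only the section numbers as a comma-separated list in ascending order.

Article 5 is struck. The only function of Article 6 is the survival period for Article 5, so it cannot stand once Article 5 is removed. With no severability clause, the stated default rule severs what cannot stand and enforces each remaining provision that can operate on its own. The provisions still in force are Article 1, Article 2, Article 3, Article 4, and Article 7.

5, 6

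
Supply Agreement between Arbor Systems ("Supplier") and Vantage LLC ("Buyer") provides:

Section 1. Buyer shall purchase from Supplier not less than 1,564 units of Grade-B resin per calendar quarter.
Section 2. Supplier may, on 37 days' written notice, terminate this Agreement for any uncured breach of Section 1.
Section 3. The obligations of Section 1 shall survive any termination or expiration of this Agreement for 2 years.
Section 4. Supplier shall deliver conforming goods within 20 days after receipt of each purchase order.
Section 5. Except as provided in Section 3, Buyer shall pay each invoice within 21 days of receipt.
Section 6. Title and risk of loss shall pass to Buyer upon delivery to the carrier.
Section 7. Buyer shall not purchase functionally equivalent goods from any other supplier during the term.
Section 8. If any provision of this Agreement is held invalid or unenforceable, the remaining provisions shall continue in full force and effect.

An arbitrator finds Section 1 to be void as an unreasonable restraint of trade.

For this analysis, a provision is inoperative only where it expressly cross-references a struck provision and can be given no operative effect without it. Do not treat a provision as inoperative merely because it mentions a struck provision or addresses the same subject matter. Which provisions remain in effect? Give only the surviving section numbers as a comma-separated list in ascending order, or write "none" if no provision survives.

4, 5, 6, 7, 8

Section 1 is struck. Section 2 merely fixes the termination right for breach of Section 1; with Section 1 gone it has nothing to operate on and falls away. Section 3 merely fixes the survival period for Section 1; with Section 1 gone it has nothing to operate on and falls away. Although Section 5 refers to Section 3, its operative terms do not depend on Section 3, so it remains in effect. Section 8 is a severability clause and preserves every provision that can still be given independent effect. The provisions still in force are Section 4, Section 5, Section 6, Section 7, and Section 8.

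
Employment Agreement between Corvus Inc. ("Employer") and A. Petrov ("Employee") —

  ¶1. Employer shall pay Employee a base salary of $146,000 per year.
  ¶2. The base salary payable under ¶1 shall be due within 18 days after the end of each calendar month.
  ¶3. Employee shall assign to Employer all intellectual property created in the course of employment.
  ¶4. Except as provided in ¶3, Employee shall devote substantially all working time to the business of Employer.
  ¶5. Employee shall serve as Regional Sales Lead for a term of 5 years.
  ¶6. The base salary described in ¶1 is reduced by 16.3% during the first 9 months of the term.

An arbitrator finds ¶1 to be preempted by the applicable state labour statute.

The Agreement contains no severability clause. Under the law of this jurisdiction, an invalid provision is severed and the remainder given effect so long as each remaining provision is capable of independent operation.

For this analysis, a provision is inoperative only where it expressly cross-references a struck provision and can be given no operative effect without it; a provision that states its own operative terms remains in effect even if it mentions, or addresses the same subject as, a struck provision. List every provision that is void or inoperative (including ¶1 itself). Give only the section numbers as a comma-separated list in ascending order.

1, 2, 6

¶1 is struck. ¶2 operates only by reference to ¶1, so it falls with ¶1. ¶6 has no operative effect of its own apart from ¶1 and is therefore inoperative. Under the stated default rule, only provisions that cannot operate independently fall away; the rest are enforced. The provisions still in force are ¶3, ¶4, and ¶5.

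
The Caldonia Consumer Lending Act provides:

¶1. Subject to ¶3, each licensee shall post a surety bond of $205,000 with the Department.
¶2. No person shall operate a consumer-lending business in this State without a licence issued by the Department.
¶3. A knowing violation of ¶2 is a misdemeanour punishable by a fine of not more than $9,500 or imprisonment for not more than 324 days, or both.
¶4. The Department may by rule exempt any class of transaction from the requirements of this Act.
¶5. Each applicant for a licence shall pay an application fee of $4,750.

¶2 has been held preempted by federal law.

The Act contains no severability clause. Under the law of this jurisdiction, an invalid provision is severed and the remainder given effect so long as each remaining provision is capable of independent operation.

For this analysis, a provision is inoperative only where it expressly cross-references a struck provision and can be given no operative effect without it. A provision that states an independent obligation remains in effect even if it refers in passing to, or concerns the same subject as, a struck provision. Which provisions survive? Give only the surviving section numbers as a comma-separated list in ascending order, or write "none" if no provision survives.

1, 4, 5

¶2 is struck. ¶3 operates only by reference to ¶2, so it falls with ¶2. ¶1 mentions ¶3 but its own obligation stands independently of ¶3, so ¶1 is not affected. Under the stated default rule, only provisions that cannot operate independently fall away; the rest are enforced. The provisions still in force are ¶1, ¶4, and ¶5.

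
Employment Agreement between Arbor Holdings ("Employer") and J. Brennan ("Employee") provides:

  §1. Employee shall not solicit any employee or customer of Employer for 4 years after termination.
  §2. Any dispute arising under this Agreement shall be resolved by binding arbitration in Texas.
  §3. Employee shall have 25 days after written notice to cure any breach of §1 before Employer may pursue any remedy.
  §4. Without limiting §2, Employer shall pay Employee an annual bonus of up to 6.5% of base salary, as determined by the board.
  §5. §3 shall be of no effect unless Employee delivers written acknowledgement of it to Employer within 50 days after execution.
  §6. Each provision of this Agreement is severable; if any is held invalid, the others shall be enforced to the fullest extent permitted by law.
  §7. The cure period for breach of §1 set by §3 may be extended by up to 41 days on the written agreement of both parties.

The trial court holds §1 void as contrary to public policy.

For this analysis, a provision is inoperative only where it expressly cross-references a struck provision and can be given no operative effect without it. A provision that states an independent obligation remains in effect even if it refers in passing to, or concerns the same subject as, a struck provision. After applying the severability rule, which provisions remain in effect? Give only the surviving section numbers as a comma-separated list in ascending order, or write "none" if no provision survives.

2, 4, 6

§1 is struck. §3 merely fixes the cure period for breach of §1; with §1 gone it has nothing to operate on and falls away. The only function of §5 is the acknowledgement condition for §3, so it cannot stand once §3 is removed. The whole of §7 is the extension of the cure period for breach of §1, defined by reference to §3, so §7 cannot stand once §3 is removed. Under the severability clause in §6, the remaining provisions continue in force. That leaves §2, §4, and §6 in effect.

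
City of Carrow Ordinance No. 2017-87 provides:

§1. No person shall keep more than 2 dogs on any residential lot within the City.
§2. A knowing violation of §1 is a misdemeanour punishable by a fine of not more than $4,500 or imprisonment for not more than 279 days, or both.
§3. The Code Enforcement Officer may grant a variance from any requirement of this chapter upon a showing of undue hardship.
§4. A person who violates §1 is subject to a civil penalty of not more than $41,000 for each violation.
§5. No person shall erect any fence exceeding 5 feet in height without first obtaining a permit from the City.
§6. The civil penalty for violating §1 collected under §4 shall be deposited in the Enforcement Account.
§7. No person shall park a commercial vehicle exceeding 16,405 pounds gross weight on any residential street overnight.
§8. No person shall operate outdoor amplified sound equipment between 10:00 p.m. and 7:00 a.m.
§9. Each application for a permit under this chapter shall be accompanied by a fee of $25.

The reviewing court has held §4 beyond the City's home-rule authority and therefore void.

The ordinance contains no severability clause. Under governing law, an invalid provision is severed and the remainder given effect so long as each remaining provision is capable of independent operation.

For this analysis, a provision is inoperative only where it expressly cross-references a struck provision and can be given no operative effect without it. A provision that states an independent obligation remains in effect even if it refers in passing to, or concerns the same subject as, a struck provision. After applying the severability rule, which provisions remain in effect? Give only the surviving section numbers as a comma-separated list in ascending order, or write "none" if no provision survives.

§4 is struck. The whole of §6 is the disposition of the civil penalty for violating §1, defined by reference to §4, so §6 cannot stand once §4 is removed. Under the stated default rule, only provisions that cannot operate independently fall away; the rest are enforced. §1, §2, §3, §5, §7, §8, and §9 remain in effect.

1, 2, 3, 5, 7, 8, 9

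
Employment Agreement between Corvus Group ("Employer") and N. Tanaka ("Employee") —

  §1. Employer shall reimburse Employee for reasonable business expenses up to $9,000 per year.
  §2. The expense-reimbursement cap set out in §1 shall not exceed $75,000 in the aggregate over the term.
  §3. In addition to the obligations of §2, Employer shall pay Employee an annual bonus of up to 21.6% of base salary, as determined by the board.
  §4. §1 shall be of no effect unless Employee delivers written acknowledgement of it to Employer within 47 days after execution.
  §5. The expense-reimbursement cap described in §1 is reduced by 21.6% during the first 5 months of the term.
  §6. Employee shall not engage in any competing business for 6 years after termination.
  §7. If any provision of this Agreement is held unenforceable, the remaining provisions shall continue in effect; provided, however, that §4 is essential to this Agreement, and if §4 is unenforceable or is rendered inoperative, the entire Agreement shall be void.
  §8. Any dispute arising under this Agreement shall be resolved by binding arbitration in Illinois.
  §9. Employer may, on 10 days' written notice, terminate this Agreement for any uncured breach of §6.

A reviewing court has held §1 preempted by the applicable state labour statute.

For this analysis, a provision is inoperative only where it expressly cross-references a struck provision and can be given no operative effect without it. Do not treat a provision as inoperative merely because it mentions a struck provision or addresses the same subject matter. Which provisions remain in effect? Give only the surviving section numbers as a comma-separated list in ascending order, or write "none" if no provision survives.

none

§1 is struck. §2 operates only by reference to §1, so it falls with §1. The only function of §4 is the acknowledgement condition for §1, so it cannot stand once §1 is removed. §5 has no operative effect of its own apart from §1 and is therefore inoperative. §7 makes §4 an essential term, and §4 has been rendered inoperative by the cascade; under §7, the entire Agreement is therefore void. No provision of the Agreement survives.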